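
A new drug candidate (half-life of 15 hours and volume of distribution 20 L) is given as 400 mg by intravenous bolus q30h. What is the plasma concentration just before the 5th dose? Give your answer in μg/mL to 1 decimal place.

f = (1/2)^(τ/t½) = (1/2)^(30/15) ≈ 0.2500.
C₀ = D/Vd = 400/20 ≈ 20.000 μg/mL.
Before the 5th dose, 4 doses have been given. Superposition: Cmin = C₀·(f + f² + … + f^4).
≈ 20.000 × (0.2500 + 0.0625 + 0.0156 + 0.0039) ≈ 20.000 × 0.3320 ≈ 6.640 μg/mL.

6.6 μg/mL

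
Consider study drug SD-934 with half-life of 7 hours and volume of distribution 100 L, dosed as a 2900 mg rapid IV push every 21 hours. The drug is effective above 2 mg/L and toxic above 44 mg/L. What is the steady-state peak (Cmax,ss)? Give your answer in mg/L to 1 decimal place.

33.1 mg/L

τ = 21 h = 3 half-lives, so f = (1/2)^3 = 0.125.
At steady state, R = 1/(1 − 0.125) = 8/7.
Single-dose peak C₀ = D/Vd = 2900/100 = 29 mg/L.
Steady-state peak Cmax,ss = C₀·R = 29 × 8/7 ≈ 33.143 mg/L.
Peak 33.1 mg/L vs MTC 44 mg/L: below toxic threshold.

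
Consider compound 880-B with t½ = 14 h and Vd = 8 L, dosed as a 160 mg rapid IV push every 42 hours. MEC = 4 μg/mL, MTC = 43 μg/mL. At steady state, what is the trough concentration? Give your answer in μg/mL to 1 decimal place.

2.9 μg/mL

The dosing interval is 3 half-lives, so f = 2^(−3) = 0.125.
Accumulation ratio R = 1/(1 − f) = 1/0.875 = 8/7.
Single-dose peak C₀ = D/Vd = 160/8 = 20 μg/mL.
Steady-state peak Cmax,ss = C₀·R = 20 × 8/7 ≈ 22.857 μg/mL.
Steady-state trough Cmin,ss = Cmax,ss·f ≈ 22.857 × 0.125 ≈ 2.857 μg/mL.
Trough 2.9 μg/mL vs MEC 4 μg/mL: subtherapeutic.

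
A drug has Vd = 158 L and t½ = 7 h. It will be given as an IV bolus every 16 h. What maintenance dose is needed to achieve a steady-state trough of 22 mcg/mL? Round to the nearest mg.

τ/t½ = 16/7 ≈ 2.2857, so f = (1/2)^(16/7) ≈ 0.205084.
Cmin,ss = (D/Vd)·f/(1−f), so D = Cmin,ss·Vd·(1−f)/f.
D = 22 × 158 × (1−f)/f ≈ 22 × 158 × 3.87605 ≈ 13473.15 mg.

13473 mg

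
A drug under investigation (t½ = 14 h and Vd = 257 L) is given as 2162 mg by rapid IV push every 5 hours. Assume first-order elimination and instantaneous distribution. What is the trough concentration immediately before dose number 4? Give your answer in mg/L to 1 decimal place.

15.7 mg/L

f = (1/2)^(τ/t½) = (1/2)^(5/14) ≈ 0.7807.
C₀ = D/Vd = 2162/257 ≈ 8.412 mg/L.
Before the 4th dose, 3 doses have been given. Superposition: Cmin = C₀·(f + f² + … + f^3).
≈ 8.412 × (0.7807 + 0.6095 + 0.4758) ≈ 8.412 × 1.8660 ≈ 15.697 mg/L.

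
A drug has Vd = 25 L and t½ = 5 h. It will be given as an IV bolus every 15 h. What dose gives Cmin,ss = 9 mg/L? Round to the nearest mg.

1575 mg

τ/t½ = 15/5 ≈ 3, so f = (1/2)^(15/5) ≈ 0.125000.
Cmin,ss = (D/Vd)·f/(1−f), so D = Cmin,ss·Vd·(1−f)/f.
D = 9 × 25 × (1−f)/f ≈ 9 × 25 × 7.00000 ≈ 1575.00 mg.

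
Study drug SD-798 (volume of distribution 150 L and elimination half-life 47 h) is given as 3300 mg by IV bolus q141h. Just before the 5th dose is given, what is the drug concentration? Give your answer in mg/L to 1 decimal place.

3.1 mg/L

f = (1/2)^(τ/t½) = (1/2)^(141/47) ≈ 0.1250.
C₀ = D/Vd = 3300/150 ≈ 22.000 mg/L.
Before the 5th dose, 4 doses have been given. Superposition: Cmin = C₀·(f + f² + … + f^4).
≈ 22.000 × (0.1250 + 0.0156 + 0.0020 + 0.0002) ≈ 22.000 × 0.1428 ≈ 3.142 mg/L.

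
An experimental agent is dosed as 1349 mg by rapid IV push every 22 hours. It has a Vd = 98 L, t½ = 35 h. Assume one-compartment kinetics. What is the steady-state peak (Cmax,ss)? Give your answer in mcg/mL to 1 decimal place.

39.0 mcg/mL

Over one 22-h interval, 22/35 ≈ 0.62857 half-lives elapse, leaving f ≈ 0.6468 of each dose.
At steady state, accumulation factor R = 1/(1 − e^(−kτ)) ≈ 2.8313.
Single-dose peak C₀ = D/Vd = 1349/98 ≈ 13.765 mcg/mL.
Cmax,ss = C₀/(1 − f) ≈ 13.765/0.3532 ≈ 38.972 mcg/mL.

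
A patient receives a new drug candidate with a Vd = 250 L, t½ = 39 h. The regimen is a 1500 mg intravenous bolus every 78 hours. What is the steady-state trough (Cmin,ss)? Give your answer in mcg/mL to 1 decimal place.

The dosing interval is 2 half-lives, so f = 2^(−2) = 0.25.
Accumulation ratio R = 1/(1 − f) = 1/0.75 = 4/3.
Single-dose peak C₀ = D/Vd = 1500/250 = 6 mcg/mL.
Steady-state peak Cmax,ss = C₀·R = 6 × 4/3 ≈ 8.000 mcg/mL.
Steady-state trough Cmin,ss = Cmax,ss·f ≈ 8.000 × 0.25 ≈ 2.000 mcg/mL.

2.0 mcg/mL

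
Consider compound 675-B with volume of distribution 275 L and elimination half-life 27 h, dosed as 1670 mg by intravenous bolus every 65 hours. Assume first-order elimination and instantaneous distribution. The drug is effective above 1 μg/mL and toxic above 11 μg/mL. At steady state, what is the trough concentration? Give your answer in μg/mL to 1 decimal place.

1.4 μg/mL

k = ln2/t½ = ln2/27 ≈ 0.025672 h⁻¹; fraction remaining f = e^(−kτ) = e^(−0.025672×65) ≈ 0.1885.
Accumulation ratio R = 1/(1 − f) ≈ 1/0.8115 ≈ 1.2323.
Single-dose peak C₀ = D/Vd = 1670/275 ≈ 6.073 μg/mL.
Cmax,ss = C₀/(1 − f) ≈ 6.073/0.8115 ≈ 7.484 μg/mL.
One interval later, Cmin,ss = Cmax,ss·e^(−kτ) ≈ 7.484 × 0.1885 ≈ 1.411 μg/mL.
Trough 1.4 μg/mL vs MEC 1 μg/mL: adequate.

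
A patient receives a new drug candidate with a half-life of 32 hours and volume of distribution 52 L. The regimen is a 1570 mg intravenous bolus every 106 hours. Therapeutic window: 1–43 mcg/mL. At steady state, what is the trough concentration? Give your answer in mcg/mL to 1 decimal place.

3.4 mcg/mL

k = ln2/t½ = ln2/32 ≈ 0.021661 h⁻¹; fraction remaining f = e^(−kτ) = e^(−0.021661×106) ≈ 0.1007.
Accumulation ratio R = 1/(1 − f) ≈ 1/0.8993 ≈ 1.1120.
Single-dose peak C₀ = D/Vd = 1570/52 ≈ 30.192 mcg/mL.
Steady-state peak Cmax,ss = C₀·R ≈ 30.192 × 1.1120 ≈ 33.574 mcg/mL.
One interval later, Cmin,ss = Cmax,ss·e^(−kτ) ≈ 33.574 × 0.1007 ≈ 3.381 mcg/mL.
Trough 3.4 mcg/mL vs MEC 1 mcg/mL: adequate.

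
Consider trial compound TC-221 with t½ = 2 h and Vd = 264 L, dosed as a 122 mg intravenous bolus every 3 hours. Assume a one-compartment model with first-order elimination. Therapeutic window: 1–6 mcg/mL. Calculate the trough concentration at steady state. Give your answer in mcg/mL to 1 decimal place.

τ/t½ = 3/2 ≈ 1.5, so fraction remaining f = (1/2)^(3/2) ≈ 0.3536.
At steady state, accumulation factor R = 1/(1 − e^(−kτ)) ≈ 1.5470.
Single-dose peak C₀ = D/Vd = 122/264 ≈ 0.462 mcg/mL.
Cmax,ss = C₀/(1 − f) ≈ 0.462/0.6464 ≈ 0.715 mcg/mL.
One interval later, Cmin,ss = Cmax,ss·e^(−kτ) ≈ 0.715 × 0.3536 ≈ 0.253 mcg/mL.
Trough 0.3 mcg/mL vs MEC 1 mcg/mL: subtherapeutic.

0.3 mcg/mL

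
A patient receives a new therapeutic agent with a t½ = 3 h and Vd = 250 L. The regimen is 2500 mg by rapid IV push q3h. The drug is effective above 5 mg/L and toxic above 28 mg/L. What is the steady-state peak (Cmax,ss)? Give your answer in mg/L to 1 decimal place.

The dosing interval is 1 half-life, so f = 2^(−1) = 0.5.
At steady state, R = 1/(1 − 0.5) = 2/1.
Single-dose peak C₀ = D/Vd = 2500/250 = 10 mg/L.
Steady-state peak Cmax,ss = C₀·R = 10 × 2/1 ≈ 20.000 mg/L.
Peak 20.0 mg/L vs MTC 28 mg/L: below toxic threshold.

20.0 mg/L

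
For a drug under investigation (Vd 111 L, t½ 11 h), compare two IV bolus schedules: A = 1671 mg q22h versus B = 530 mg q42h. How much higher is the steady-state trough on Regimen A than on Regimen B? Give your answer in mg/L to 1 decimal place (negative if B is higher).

4.7 mg/L

Regimen A: f = (1/2)^(22/11) ≈ 0.2500; Cmin,ss = (1671/111)·f/(1−f) ≈ 5.018 mg/L.
Regimen B: f = (1/2)^(42/11) ≈ 0.0709; Cmin,ss = (530/111)·f/(1−f) ≈ 0.364 mg/L.
Difference ≈ 5.018 − 0.364 ≈ 4.654 mg/L.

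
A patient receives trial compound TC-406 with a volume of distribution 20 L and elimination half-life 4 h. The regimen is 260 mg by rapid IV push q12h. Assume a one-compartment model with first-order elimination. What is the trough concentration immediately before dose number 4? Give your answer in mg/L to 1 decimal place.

f = (1/2)^(τ/t½) = (1/2)^(12/4) ≈ 0.1250.
C₀ = D/Vd = 260/20 ≈ 13.000 mg/L.
Before the 4th dose, 3 doses have been given. Superposition: Cmin = C₀·(f + f² + … + f^3).
≈ 13.000 × (0.1250 + 0.0156 + 0.0020) ≈ 13.000 × 0.1426 ≈ 1.854 mg/L.

1.9 mg/L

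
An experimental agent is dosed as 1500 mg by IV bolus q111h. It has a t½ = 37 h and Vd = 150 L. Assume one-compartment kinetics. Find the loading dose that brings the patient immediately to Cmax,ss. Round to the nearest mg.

f = (1/2)^(111/37) ≈ 0.125000; accumulation ratio R = 1/(1−f) ≈ 1.14286.
Loading dose to hit Cmax,ss on first dose: D_load = D_maint·R ≈ 1500 × 1.14286 ≈ 1714.29 mg.

1714 mg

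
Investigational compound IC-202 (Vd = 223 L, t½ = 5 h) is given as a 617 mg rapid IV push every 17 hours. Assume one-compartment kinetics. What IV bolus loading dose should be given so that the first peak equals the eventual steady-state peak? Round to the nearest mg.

f = (1/2)^(17/5) ≈ 0.094732; accumulation ratio R = 1/(1−f) ≈ 1.10465.
Loading dose to hit Cmax,ss on first dose: D_load = D_maint·R ≈ 617 × 1.10465 ≈ 681.57 mg.

682 mg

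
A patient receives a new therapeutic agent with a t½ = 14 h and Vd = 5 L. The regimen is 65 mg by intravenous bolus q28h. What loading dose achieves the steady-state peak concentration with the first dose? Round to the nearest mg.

f = (1/2)^(28/14) ≈ 0.250000; accumulation ratio R = 1/(1−f) ≈ 1.33333.
Loading dose to hit Cmax,ss on first dose: D_load = D_maint·R ≈ 65 × 1.33333 ≈ 86.67 mg.

87 mg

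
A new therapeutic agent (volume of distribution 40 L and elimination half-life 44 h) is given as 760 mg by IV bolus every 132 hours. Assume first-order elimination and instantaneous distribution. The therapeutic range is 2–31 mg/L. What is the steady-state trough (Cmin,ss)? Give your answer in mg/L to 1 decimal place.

τ = 132 h = 3 half-lives, so f = (1/2)^3 = 0.125.
Accumulation ratio R = 1/(1 − f) = 1/0.875 = 8/7.
Single-dose peak C₀ = D/Vd = 760/40 = 19 mg/L.
Steady-state peak Cmax,ss = C₀·R = 19 × 8/7 ≈ 21.714 mg/L.
Steady-state trough Cmin,ss = Cmax,ss·f ≈ 21.714 × 0.125 ≈ 2.714 mg/L.
Trough 2.7 mg/L vs MEC 2 mg/L: adequate.

2.7 mg/L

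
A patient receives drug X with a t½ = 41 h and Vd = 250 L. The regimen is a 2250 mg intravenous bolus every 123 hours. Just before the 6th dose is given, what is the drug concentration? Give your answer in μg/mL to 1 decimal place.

1.3 μg/mL

f = (1/2)^(τ/t½) = (1/2)^(123/41) ≈ 0.1250.
C₀ = D/Vd = 2250/250 ≈ 9.000 μg/mL.
Before the 6th dose, 5 doses have been given. Superposition: Cmin = C₀·(f + f² + … + f^5).
≈ 9.000 × (0.1250 + 0.0156 + 0.0020 + 0.0002 + 0.0000) ≈ 9.000 × 0.1428 ≈ 1.285 μg/mL.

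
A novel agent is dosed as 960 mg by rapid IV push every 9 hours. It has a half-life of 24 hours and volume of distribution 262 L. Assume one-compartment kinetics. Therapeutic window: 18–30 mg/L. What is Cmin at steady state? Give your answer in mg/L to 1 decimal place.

12.3 mg/L

Over one 9-h interval, 9/24 ≈ 0.375 half-lives elapse, leaving f ≈ 0.7711 of each dose.
Accumulation ratio R = 1/(1 − f) ≈ 1/0.2289 ≈ 4.3687.
Each bolus raises the concentration by D/Vd = 960/262 ≈ 3.664 mg/L.
Steady-state peak Cmax,ss = C₀·R ≈ 3.664 × 4.3687 ≈ 16.007 mg/L.
Steady-state trough Cmin,ss = Cmax,ss·f ≈ 16.007 × 0.7711 ≈ 12.343 mg/L.
Trough 12.3 mg/L vs MEC 18 mg/L: subtherapeutic.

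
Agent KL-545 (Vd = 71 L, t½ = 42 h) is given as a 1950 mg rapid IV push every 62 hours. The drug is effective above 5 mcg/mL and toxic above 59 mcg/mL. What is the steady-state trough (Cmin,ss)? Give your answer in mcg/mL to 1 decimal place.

k = ln2/t½ = ln2/42 ≈ 0.016504 h⁻¹; fraction remaining f = e^(−kτ) = e^(−0.016504×62) ≈ 0.3594.
Accumulation ratio R = 1/(1 − f) ≈ 1/0.6406 ≈ 1.5610.
Each bolus raises the concentration by D/Vd = 1950/71 ≈ 27.465 mcg/mL.
Steady-state peak Cmax,ss = C₀·R ≈ 27.465 × 1.5610 ≈ 42.873 mcg/mL.
Steady-state trough Cmin,ss = Cmax,ss·f ≈ 42.873 × 0.3594 ≈ 15.409 mcg/mL.
Trough 15.4 mcg/mL vs MEC 5 mcg/mL: adequate.

15.4 mcg/mL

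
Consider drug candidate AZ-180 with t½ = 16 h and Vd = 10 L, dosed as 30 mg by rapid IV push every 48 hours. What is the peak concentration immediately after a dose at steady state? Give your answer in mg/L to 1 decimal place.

3.4 mg/L

The dosing interval is 3 half-lives, so f = 2^(−3) = 0.125.
Accumulation ratio R = 1/(1 − f) = 1/0.875 = 8/7.
Single-dose peak C₀ = D/Vd = 30/10 = 3 mg/L.
Steady-state peak Cmax,ss = C₀·R = 3 × 8/7 ≈ 3.429 mg/L.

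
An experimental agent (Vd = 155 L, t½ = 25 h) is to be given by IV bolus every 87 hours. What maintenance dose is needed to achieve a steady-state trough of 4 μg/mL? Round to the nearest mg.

τ/t½ = 87/25 ≈ 3.48, so f = (1/2)^(87/25) ≈ 0.089622.
Cmin,ss = (D/Vd)·f/(1−f), so D = Cmin,ss·Vd·(1−f)/f.
D = 4 × 155 × (1−f)/f ≈ 4 × 155 × 10.15797 ≈ 6297.94 mg.

6298 mg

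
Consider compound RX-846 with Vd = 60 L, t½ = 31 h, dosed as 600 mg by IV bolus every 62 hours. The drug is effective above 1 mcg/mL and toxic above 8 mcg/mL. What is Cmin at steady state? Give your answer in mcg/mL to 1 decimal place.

The dosing interval is 2 half-lives, so f = 2^(−2) = 0.25.
At steady state, R = 1/(1 − 0.25) = 4/3.
Single-dose peak C₀ = D/Vd = 600/60 = 10 mcg/mL.
Steady-state peak Cmax,ss = C₀·R = 10 × 4/3 ≈ 13.333 mcg/mL.
Steady-state trough Cmin,ss = Cmax,ss·f ≈ 13.333 × 0.25 ≈ 3.333 mcg/mL.
Trough 3.3 mcg/mL vs MEC 1 mcg/mL: adequate.

3.3 mcg/mL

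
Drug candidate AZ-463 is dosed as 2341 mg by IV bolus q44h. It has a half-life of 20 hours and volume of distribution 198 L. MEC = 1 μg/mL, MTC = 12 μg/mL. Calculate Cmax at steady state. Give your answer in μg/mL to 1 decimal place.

15.1 μg/mL

τ/t½ = 44/20 ≈ 2.2, so fraction remaining f = (1/2)^(44/20) ≈ 0.2176.
At steady state, accumulation factor R = 1/(1 − e^(−kτ)) ≈ 1.2781.
Each bolus raises the concentration by D/Vd = 2341/198 ≈ 11.823 μg/mL.
Steady-state peak Cmax,ss = C₀·R ≈ 11.823 × 1.2781 ≈ 15.111 μg/mL.
Peak 15.1 μg/mL vs MTC 12 μg/mL: exceeds toxic threshold.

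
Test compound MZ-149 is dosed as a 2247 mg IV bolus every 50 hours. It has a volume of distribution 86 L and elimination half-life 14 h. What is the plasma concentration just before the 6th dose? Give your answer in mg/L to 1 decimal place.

2.4 mg/L

f = (1/2)^(τ/t½) = (1/2)^(50/14) ≈ 0.0841.
C₀ = D/Vd = 2247/86 ≈ 26.128 mg/L.
Before the 6th dose, 5 doses have been given. Superposition: Cmin = C₀·(f + f² + … + f^5).
≈ 26.128 × (0.0841 + 0.0071 + 0.0006 + 0.0001 + 0.0000) ≈ 26.128 × 0.0919 ≈ 2.401 mg/L.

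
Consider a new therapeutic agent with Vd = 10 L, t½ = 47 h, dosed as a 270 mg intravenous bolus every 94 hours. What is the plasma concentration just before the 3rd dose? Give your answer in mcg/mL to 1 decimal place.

8.4 mcg/mL

f = (1/2)^(τ/t½) = (1/2)^(94/47) ≈ 0.2500.
C₀ = D/Vd = 270/10 ≈ 27.000 mcg/mL.
Before the 3rd dose, 2 doses have been given. Superposition: Cmin = C₀·(f + f²).
≈ 27.000 × (0.2500 + 0.0625) ≈ 27.000 × 0.3125 ≈ 8.438 mcg/mL.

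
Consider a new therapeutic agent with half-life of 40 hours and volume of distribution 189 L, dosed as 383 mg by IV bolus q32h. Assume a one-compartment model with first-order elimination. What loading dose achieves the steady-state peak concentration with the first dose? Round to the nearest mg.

900 mg

f = (1/2)^(32/40) ≈ 0.574349; accumulation ratio R = 1/(1−f) ≈ 2.34934.
Loading dose to hit Cmax,ss on first dose: D_load = D_maint·R ≈ 383 × 2.34934 ≈ 899.80 mg.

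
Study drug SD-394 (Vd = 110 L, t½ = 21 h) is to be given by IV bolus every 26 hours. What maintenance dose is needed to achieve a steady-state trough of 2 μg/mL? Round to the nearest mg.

τ/t½ = 26/21 ≈ 1.2381, so f = (1/2)^(26/21) ≈ 0.423932.
Cmin,ss = (D/Vd)·f/(1−f), so D = Cmin,ss·Vd·(1−f)/f.
D = 2 × 110 × (1−f)/f ≈ 2 × 110 × 1.35887 ≈ 298.95 mg.

299 mg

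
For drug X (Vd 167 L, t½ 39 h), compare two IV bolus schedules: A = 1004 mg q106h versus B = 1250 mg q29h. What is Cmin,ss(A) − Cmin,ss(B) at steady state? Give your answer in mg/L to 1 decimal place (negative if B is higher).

Regimen A: f = (1/2)^(106/39) ≈ 0.1520; Cmin,ss = (1004/167)·f/(1−f) ≈ 1.078 mg/L.
Regimen B: f = (1/2)^(29/39) ≈ 0.5973; Cmin,ss = (1250/167)·f/(1−f) ≈ 11.102 mg/L.
Difference ≈ 1.078 − 11.102 ≈ -10.024 mg/L.

-10.0 mg/L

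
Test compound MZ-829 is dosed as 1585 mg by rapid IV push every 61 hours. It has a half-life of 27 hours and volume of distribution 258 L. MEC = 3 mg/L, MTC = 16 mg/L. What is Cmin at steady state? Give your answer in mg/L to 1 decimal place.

k = ln2/t½ = ln2/27 ≈ 0.025672 h⁻¹; fraction remaining f = e^(−kτ) = e^(−0.025672×61) ≈ 0.2089.
Each bolus raises the concentration by D/Vd = 1585/258 ≈ 6.143 mg/L.
Steady-state trough Cmin,ss = C₀·f/(1−f) ≈ 6.143 × 0.2089/0.7911 ≈ 1.622 mg/L.
Trough 1.6 mg/L vs MEC 3 mg/L: subtherapeutic.

1.6 mg/L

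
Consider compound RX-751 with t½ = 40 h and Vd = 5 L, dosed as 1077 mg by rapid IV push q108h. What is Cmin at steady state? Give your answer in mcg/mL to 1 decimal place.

k = ln2/t½ = ln2/40 ≈ 0.017329 h⁻¹; fraction remaining f = e^(−kτ) = e^(−0.017329×108) ≈ 0.1539.
At steady state, accumulation factor R = 1/(1 − e^(−kτ)) ≈ 1.1819.
Single-dose peak C₀ = D/Vd = 1077/5 ≈ 215.400 mcg/mL.
Cmax,ss = C₀/(1 − f) ≈ 215.400/0.8461 ≈ 254.580 mcg/mL.
Steady-state trough Cmin,ss = Cmax,ss·f ≈ 254.580 × 0.1539 ≈ 39.180 mcg/mL.

39.2 mcg/mL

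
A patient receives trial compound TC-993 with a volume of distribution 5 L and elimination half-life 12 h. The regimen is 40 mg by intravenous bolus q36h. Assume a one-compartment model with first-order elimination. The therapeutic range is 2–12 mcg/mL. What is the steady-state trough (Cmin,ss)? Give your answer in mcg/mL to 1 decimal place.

1.1 mcg/mL

The dosing interval is 3 half-lives, so f = 2^(−3) = 0.125.
At steady state, R = 1/(1 − 0.125) = 8/7.
Single-dose peak C₀ = D/Vd = 40/5 = 8 mcg/mL.
Steady-state peak Cmax,ss = C₀·R = 8 × 8/7 ≈ 9.143 mcg/mL.
Steady-state trough Cmin,ss = Cmax,ss·f ≈ 9.143 × 0.125 ≈ 1.143 mcg/mL.
Trough 1.1 mcg/mL vs MEC 2 mcg/mL: subtherapeutic.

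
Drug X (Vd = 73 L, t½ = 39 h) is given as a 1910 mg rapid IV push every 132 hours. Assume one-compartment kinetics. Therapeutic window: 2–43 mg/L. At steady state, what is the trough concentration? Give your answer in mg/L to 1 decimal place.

τ/t½ = 132/39 ≈ 3.3846, so fraction remaining f = (1/2)^(132/39) ≈ 0.0957.
At steady state, accumulation factor R = 1/(1 − e^(−kτ)) ≈ 1.1058.
Each bolus raises the concentration by D/Vd = 1910/73 ≈ 26.164 mg/L.
Steady-state peak Cmax,ss = C₀·R ≈ 26.164 × 1.1058 ≈ 28.932 mg/L.
Steady-state trough Cmin,ss = Cmax,ss·f ≈ 28.932 × 0.0957 ≈ 2.769 mg/L.
Trough 2.8 mg/L vs MEC 2 mg/L: adequate.

2.8 mg/L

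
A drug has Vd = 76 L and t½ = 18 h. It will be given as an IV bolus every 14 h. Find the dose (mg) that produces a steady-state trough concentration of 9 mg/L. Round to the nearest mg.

τ/t½ = 14/18 ≈ 0.77778, so f = (1/2)^(14/18) ≈ 0.583265.
Cmin,ss = (D/Vd)·f/(1−f), so D = Cmin,ss·Vd·(1−f)/f.
D = 9 × 76 × (1−f)/f ≈ 9 × 76 × 0.71449 ≈ 488.71 mg.

489 mg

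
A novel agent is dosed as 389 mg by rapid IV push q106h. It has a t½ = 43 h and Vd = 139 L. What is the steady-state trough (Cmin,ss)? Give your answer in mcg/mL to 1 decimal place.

τ/t½ = 106/43 ≈ 2.4651, so fraction remaining f = (1/2)^(106/43) ≈ 0.1811.
At steady state, accumulation factor R = 1/(1 − e^(−kτ)) ≈ 1.2212.
Single-dose peak C₀ = D/Vd = 389/139 ≈ 2.799 mcg/mL.
Cmax,ss = C₀/(1 − f) ≈ 2.799/0.8189 ≈ 3.418 mcg/mL.
One interval later, Cmin,ss = Cmax,ss·e^(−kτ) ≈ 3.418 × 0.1811 ≈ 0.619 mcg/mL.

0.6 mcg/mL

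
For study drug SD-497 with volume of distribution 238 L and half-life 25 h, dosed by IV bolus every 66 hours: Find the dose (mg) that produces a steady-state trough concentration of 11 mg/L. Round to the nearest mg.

13701 mg

τ/t½ = 66/25 ≈ 2.64, so f = (1/2)^(66/25) ≈ 0.160428.
Cmin,ss = (D/Vd)·f/(1−f), so D = Cmin,ss·Vd·(1−f)/f.
D = 11 × 238 × (1−f)/f ≈ 11 × 238 × 5.23333 ≈ 13700.86 mg.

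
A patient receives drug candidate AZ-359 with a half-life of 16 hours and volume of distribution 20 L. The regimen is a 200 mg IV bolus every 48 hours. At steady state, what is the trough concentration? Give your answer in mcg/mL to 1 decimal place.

τ = 48 h = 3 half-lives, so f = (1/2)^3 = 0.125.
At steady state, R = 1/(1 − 0.125) = 8/7.
Single-dose peak C₀ = D/Vd = 200/20 = 10 mcg/mL.
Steady-state peak Cmax,ss = C₀·R = 10 × 8/7 ≈ 11.429 mcg/mL.
Steady-state trough Cmin,ss = Cmax,ss·f ≈ 11.429 × 0.125 ≈ 1.429 mcg/mL.

1.4 mcg/mL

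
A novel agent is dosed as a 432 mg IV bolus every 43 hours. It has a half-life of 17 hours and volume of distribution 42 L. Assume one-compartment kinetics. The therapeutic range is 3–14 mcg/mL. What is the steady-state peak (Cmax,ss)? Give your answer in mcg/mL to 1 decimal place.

12.4 mcg/mL

Over one 43-h interval, 43/17 ≈ 2.5294 half-lives elapse, leaving f ≈ 0.1732 of each dose.
At steady state, accumulation factor R = 1/(1 − e^(−kτ)) ≈ 1.2095.
Single-dose peak C₀ = D/Vd = 432/42 ≈ 10.286 mcg/mL.
Steady-state peak Cmax,ss = C₀·R ≈ 10.286 × 1.2095 ≈ 12.441 mcg/mL.
Peak 12.4 mcg/mL vs MTC 14 mcg/mL: below toxic threshold.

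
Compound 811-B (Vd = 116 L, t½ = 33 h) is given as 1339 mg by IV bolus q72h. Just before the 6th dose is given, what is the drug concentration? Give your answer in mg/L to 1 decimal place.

f = (1/2)^(τ/t½) = (1/2)^(72/33) ≈ 0.2204.
C₀ = D/Vd = 1339/116 ≈ 11.543 mg/L.
Before the 6th dose, 5 doses have been given. Superposition: Cmin = C₀·(f + f² + … + f^5).
≈ 11.543 × (0.2204 + 0.0486 + 0.0107 + 0.0024 + 0.0005) ≈ 11.543 × 0.2826 ≈ 3.262 mg/L.

3.3 mg/L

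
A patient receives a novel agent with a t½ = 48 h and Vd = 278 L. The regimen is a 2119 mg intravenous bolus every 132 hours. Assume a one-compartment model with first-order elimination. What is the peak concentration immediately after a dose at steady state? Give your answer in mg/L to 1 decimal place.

9.0 mg/L

Over one 132-h interval, 132/48 ≈ 2.75 half-lives elapse, leaving f ≈ 0.1487 of each dose.
Accumulation ratio R = 1/(1 − f) ≈ 1/0.8513 ≈ 1.1747.
Single-dose peak C₀ = D/Vd = 2119/278 ≈ 7.622 mg/L.
Cmax,ss = C₀/(1 − f) ≈ 7.622/0.8513 ≈ 8.953 mg/L.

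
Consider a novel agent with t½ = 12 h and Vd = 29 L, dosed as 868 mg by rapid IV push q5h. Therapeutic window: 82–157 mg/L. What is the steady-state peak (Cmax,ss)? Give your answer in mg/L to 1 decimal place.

119.3 mg/L

τ/t½ = 5/12 ≈ 0.41667, so fraction remaining f = (1/2)^(5/12) ≈ 0.7492.
At steady state, accumulation factor R = 1/(1 − e^(−kτ)) ≈ 3.9872.
Each bolus raises the concentration by D/Vd = 868/29 ≈ 29.931 mg/L.
Steady-state peak Cmax,ss = C₀·R ≈ 29.931 × 3.9872 ≈ 119.341 mg/L.
Peak 119.3 mg/L vs MTC 157 mg/L: below toxic threshold.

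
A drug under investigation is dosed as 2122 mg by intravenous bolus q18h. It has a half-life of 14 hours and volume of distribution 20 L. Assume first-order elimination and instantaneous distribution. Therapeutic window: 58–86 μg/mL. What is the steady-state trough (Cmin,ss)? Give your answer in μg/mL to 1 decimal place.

k = ln2/t½ = ln2/14 ≈ 0.049511 h⁻¹; fraction remaining f = e^(−kτ) = e^(−0.049511×18) ≈ 0.4102.
At steady state, accumulation factor R = 1/(1 − e^(−kτ)) ≈ 1.6955.
Each bolus raises the concentration by D/Vd = 2122/20 ≈ 106.100 μg/mL.
Steady-state peak Cmax,ss = C₀·R ≈ 106.100 × 1.6955 ≈ 179.893 μg/mL.
Steady-state trough Cmin,ss = Cmax,ss·f ≈ 179.893 × 0.4102 ≈ 73.792 μg/mL.
Trough 73.8 μg/mL vs MEC 58 μg/mL: adequate.

73.8 μg/mL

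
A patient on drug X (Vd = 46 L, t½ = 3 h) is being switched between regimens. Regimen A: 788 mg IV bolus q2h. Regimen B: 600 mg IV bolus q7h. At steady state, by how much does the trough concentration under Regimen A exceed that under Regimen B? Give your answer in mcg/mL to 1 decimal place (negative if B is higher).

25.9 mcg/mL

Regimen A: f = (1/2)^(2/3) ≈ 0.6300; Cmin,ss = (788/46)·f/(1−f) ≈ 29.168 mcg/mL.
Regimen B: f = (1/2)^(7/3) ≈ 0.1984; Cmin,ss = (600/46)·f/(1−f) ≈ 3.228 mcg/mL.
Difference ≈ 29.168 − 3.228 ≈ 25.940 mcg/mL.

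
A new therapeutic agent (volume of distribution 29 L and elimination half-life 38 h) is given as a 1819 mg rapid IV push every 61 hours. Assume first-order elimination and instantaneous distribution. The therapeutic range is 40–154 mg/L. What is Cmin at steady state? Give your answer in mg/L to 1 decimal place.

k = ln2/t½ = ln2/38 ≈ 0.018241 h⁻¹; fraction remaining f = e^(−kτ) = e^(−0.018241×61) ≈ 0.3287.
Each bolus raises the concentration by D/Vd = 1819/29 ≈ 62.724 mg/L.
Steady-state trough Cmin,ss = C₀·f/(1−f) ≈ 62.724 × 0.3287/0.6713 ≈ 30.713 mg/L.
Trough 30.7 mg/L vs MEC 40 mg/L: subtherapeutic.

30.7 mg/L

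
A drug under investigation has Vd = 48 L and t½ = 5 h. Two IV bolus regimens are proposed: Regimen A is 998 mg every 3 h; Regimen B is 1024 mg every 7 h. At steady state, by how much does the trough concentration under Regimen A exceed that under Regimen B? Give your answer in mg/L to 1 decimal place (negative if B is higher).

27.3 mg/L

Regimen A: f = (1/2)^(3/5) ≈ 0.6598; Cmin,ss = (998/48)·f/(1−f) ≈ 40.324 mg/L.
Regimen B: f = (1/2)^(7/5) ≈ 0.3789; Cmin,ss = (1024/48)·f/(1−f) ≈ 13.014 mg/L.
Difference ≈ 40.324 − 13.014 ≈ 27.310 mg/L.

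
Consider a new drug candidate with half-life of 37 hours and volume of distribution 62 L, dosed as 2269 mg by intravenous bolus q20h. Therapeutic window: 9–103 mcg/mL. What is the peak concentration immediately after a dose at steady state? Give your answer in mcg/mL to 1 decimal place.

117.1 mcg/mL

k = ln2/t½ = ln2/37 ≈ 0.018734 h⁻¹; fraction remaining f = e^(−kτ) = e^(−0.018734×20) ≈ 0.6875.
At steady state, accumulation factor R = 1/(1 − e^(−kτ)) ≈ 3.2000.
Each bolus raises the concentration by D/Vd = 2269/62 ≈ 36.597 mcg/mL.
Steady-state peak Cmax,ss = C₀·R ≈ 36.597 × 3.2000 ≈ 117.110 mcg/mL.
Peak 117.1 mcg/mL vs MTC 103 mcg/mL: exceeds toxic threshold.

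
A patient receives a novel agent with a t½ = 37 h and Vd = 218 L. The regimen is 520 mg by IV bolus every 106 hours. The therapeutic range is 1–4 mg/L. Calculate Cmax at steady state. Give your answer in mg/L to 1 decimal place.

Over one 106-h interval, 106/37 ≈ 2.8649 half-lives elapse, leaving f ≈ 0.1373 of each dose.
At steady state, accumulation factor R = 1/(1 − e^(−kτ)) ≈ 1.1592.
Single-dose peak C₀ = D/Vd = 520/218 ≈ 2.385 mg/L.
Steady-state peak Cmax,ss = C₀·R ≈ 2.385 × 1.1592 ≈ 2.765 mg/L.
Peak 2.8 mg/L vs MTC 4 mg/L: below toxic threshold.

2.8 mg/L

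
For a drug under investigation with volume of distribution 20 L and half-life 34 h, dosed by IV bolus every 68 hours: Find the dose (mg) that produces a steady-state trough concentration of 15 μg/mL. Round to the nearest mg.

τ/t½ = 68/34 ≈ 2, so f = (1/2)^(68/34) ≈ 0.250000.
Cmin,ss = (D/Vd)·f/(1−f), so D = Cmin,ss·Vd·(1−f)/f.
D = 15 × 20 × (1−f)/f ≈ 15 × 20 × 3.00000 ≈ 900.00 mg.

900 mg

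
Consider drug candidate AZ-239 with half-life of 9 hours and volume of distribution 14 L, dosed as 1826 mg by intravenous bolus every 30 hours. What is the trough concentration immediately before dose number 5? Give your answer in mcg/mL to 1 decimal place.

f = (1/2)^(τ/t½) = (1/2)^(30/9) ≈ 0.0992.
C₀ = D/Vd = 1826/14 ≈ 130.429 mcg/mL.
Before the 5th dose, 4 doses have been given. Superposition: Cmin = C₀·(f + f² + … + f^4).
≈ 130.429 × (0.0992 + 0.0098 + 0.0010 + 0.0001) ≈ 130.429 × 0.1101 ≈ 14.360 mcg/mL.

14.4 mcg/mL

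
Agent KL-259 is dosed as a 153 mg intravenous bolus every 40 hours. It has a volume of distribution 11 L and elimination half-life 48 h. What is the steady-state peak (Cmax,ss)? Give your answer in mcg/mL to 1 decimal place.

31.7 mcg/mL

τ/t½ = 40/48 ≈ 0.83333, so fraction remaining f = (1/2)^(40/48) ≈ 0.5612.
At steady state, accumulation factor R = 1/(1 − e^(−kτ)) ≈ 2.2789.
Single-dose peak C₀ = D/Vd = 153/11 ≈ 13.909 mcg/mL.
Steady-state peak Cmax,ss = C₀·R ≈ 13.909 × 2.2789 ≈ 31.697 mcg/mL.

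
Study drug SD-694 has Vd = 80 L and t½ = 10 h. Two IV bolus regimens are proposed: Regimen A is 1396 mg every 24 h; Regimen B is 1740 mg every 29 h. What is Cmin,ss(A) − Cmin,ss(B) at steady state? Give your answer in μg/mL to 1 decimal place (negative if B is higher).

0.7 μg/mL

Regimen A: f = (1/2)^(24/10) ≈ 0.1895; Cmin,ss = (1396/80)·f/(1−f) ≈ 4.080 μg/mL.
Regimen B: f = (1/2)^(29/10) ≈ 0.1340; Cmin,ss = (1740/80)·f/(1−f) ≈ 3.365 μg/mL.
Difference ≈ 4.080 − 3.365 ≈ 0.715 μg/mL.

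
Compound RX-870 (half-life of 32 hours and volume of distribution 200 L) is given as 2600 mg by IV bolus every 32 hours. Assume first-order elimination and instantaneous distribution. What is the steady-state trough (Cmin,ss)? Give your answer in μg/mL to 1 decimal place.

The dosing interval is 1 half-life, so f = 2^(−1) = 0.5.
At steady state, R = 1/(1 − 0.5) = 2/1.
Single-dose peak C₀ = D/Vd = 2600/200 = 13 μg/mL.
Steady-state peak Cmax,ss = C₀·R = 13 × 2/1 ≈ 26.000 μg/mL.
Steady-state trough Cmin,ss = Cmax,ss·f ≈ 26.000 × 0.5 ≈ 13.000 μg/mL.

13.0 μg/mL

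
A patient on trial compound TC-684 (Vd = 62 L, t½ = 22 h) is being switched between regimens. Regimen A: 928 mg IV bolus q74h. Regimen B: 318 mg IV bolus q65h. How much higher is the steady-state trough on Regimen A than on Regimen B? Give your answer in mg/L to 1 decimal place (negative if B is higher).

0.9 mg/L

Regimen A: f = (1/2)^(74/22) ≈ 0.0972; Cmin,ss = (928/62)·f/(1−f) ≈ 1.612 mg/L.
Regimen B: f = (1/2)^(65/22) ≈ 0.1290; Cmin,ss = (318/62)·f/(1−f) ≈ 0.760 mg/L.
Difference ≈ 1.612 − 0.760 ≈ 0.852 mg/L.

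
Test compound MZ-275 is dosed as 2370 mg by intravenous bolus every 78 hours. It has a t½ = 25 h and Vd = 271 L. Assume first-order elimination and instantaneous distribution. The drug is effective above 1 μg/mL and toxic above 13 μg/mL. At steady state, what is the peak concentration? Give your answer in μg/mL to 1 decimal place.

9.9 μg/mL

k = ln2/t½ = ln2/25 ≈ 0.027726 h⁻¹; fraction remaining f = e^(−kτ) = e^(−0.027726×78) ≈ 0.1150.
At steady state, accumulation factor R = 1/(1 − e^(−kτ)) ≈ 1.1299.
Single-dose peak C₀ = D/Vd = 2370/271 ≈ 8.745 μg/mL.
Steady-state peak Cmax,ss = C₀·R ≈ 8.745 × 1.1299 ≈ 9.881 μg/mL.
Peak 9.9 μg/mL vs MTC 13 μg/mL: below toxic threshold.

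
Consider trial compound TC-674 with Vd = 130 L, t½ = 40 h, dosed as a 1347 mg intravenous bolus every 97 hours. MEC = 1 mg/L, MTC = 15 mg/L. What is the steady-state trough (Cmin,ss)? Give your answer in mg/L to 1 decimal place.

2.4 mg/L

Over one 97-h interval, 97/40 ≈ 2.425 half-lives elapse, leaving f ≈ 0.1862 of each dose.
At steady state, accumulation factor R = 1/(1 − e^(−kτ)) ≈ 1.2288.
Each bolus raises the concentration by D/Vd = 1347/130 ≈ 10.362 mg/L.
Cmax,ss = C₀/(1 − f) ≈ 10.362/0.8138 ≈ 12.733 mg/L.
Steady-state trough Cmin,ss = Cmax,ss·f ≈ 12.733 × 0.1862 ≈ 2.371 mg/L.
Trough 2.4 mg/L vs MEC 1 mg/L: adequate.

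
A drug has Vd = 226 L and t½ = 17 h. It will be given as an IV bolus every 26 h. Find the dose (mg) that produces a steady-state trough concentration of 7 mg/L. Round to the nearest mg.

τ/t½ = 26/17 ≈ 1.5294, so f = (1/2)^(26/17) ≈ 0.346419.
Cmin,ss = (D/Vd)·f/(1−f), so D = Cmin,ss·Vd·(1−f)/f.
D = 7 × 226 × (1−f)/f ≈ 7 × 226 × 1.88668 ≈ 2984.73 mg.

2985 mg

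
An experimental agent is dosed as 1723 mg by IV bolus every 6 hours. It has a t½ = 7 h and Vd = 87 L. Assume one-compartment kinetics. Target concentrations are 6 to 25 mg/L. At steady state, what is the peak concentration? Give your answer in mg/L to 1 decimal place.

τ/t½ = 6/7 ≈ 0.85714, so fraction remaining f = (1/2)^(6/7) ≈ 0.5520.
Accumulation ratio R = 1/(1 − f) ≈ 1/0.4480 ≈ 2.2321.
Each bolus raises the concentration by D/Vd = 1723/87 ≈ 19.805 mg/L.
Steady-state peak Cmax,ss = C₀·R ≈ 19.805 × 2.2321 ≈ 44.207 mg/L.
Peak 44.2 mg/L vs MTC 25 mg/L: exceeds toxic threshold.

44.2 mg/L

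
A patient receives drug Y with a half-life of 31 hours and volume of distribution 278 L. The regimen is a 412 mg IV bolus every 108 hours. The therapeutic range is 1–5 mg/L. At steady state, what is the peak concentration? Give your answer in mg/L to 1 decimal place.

1.6 mg/L

τ/t½ = 108/31 ≈ 3.4839, so fraction remaining f = (1/2)^(108/31) ≈ 0.0894.
Accumulation ratio R = 1/(1 − f) ≈ 1/0.9106 ≈ 1.0982.
Single-dose peak C₀ = D/Vd = 412/278 ≈ 1.482 mg/L.
Steady-state peak Cmax,ss = C₀·R ≈ 1.482 × 1.0982 ≈ 1.628 mg/L.
Peak 1.6 mg/L vs MTC 5 mg/L: below toxic threshold.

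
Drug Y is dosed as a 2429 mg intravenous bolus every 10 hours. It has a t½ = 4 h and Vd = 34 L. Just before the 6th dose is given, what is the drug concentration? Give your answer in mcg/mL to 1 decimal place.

f = (1/2)^(τ/t½) = (1/2)^(10/4) ≈ 0.1768.
C₀ = D/Vd = 2429/34 ≈ 71.441 mcg/mL.
Before the 6th dose, 5 doses have been given. Superposition: Cmin = C₀·(f + f² + … + f^5).
≈ 71.441 × (0.1768 + 0.0313 + 0.0055 + 0.0010 + 0.0002) ≈ 71.441 × 0.2148 ≈ 15.346 mcg/mL.

15.3 mcg/mL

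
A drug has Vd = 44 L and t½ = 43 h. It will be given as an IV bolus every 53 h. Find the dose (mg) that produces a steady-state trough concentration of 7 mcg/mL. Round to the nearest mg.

τ/t½ = 53/43 ≈ 1.2326, so f = (1/2)^(53/43) ≈ 0.425562.
Cmin,ss = (D/Vd)·f/(1−f), so D = Cmin,ss·Vd·(1−f)/f.
D = 7 × 44 × (1−f)/f ≈ 7 × 44 × 1.34983 ≈ 415.75 mg.

416 mg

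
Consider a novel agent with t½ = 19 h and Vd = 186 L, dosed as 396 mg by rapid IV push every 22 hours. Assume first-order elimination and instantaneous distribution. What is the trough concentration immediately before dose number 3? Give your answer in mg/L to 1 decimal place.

1.4 mg/L

f = (1/2)^(τ/t½) = (1/2)^(22/19) ≈ 0.4482.
C₀ = D/Vd = 396/186 ≈ 2.129 mg/L.
Before the 3rd dose, 2 doses have been given. Superposition: Cmin = C₀·(f + f²).
≈ 2.129 × (0.4482 + 0.2009) ≈ 2.129 × 0.6491 ≈ 1.382 mg/L.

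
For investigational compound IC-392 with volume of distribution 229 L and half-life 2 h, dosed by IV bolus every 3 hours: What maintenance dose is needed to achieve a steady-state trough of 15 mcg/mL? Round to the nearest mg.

6281 mg

τ/t½ = 3/2 ≈ 1.5, so f = (1/2)^(3/2) ≈ 0.353553.
Cmin,ss = (D/Vd)·f/(1−f), so D = Cmin,ss·Vd·(1−f)/f.
D = 15 × 229 × (1−f)/f ≈ 15 × 229 × 1.82843 ≈ 6280.66 mg.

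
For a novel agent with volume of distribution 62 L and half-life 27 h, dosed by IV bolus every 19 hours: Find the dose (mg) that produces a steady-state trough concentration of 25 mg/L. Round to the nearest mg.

974 mg

τ/t½ = 19/27 ≈ 0.7037, so f = (1/2)^(19/27) ≈ 0.613994.
Cmin,ss = (D/Vd)·f/(1−f), so D = Cmin,ss·Vd·(1−f)/f.
D = 25 × 62 × (1−f)/f ≈ 25 × 62 × 0.62868 ≈ 974.45 mg.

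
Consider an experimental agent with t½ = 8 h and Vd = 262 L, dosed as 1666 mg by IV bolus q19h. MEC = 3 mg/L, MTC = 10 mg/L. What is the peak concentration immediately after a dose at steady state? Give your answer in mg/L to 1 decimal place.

7.9 mg/L

k = ln2/t½ = ln2/8 ≈ 0.086643 h⁻¹; fraction remaining f = e^(−kτ) = e^(−0.086643×19) ≈ 0.1928.
At steady state, accumulation factor R = 1/(1 − e^(−kτ)) ≈ 1.2389.
Single-dose peak C₀ = D/Vd = 1666/262 ≈ 6.359 mg/L.
Steady-state peak Cmax,ss = C₀·R ≈ 6.359 × 1.2389 ≈ 7.878 mg/L.
Peak 7.9 mg/L vs MTC 10 mg/L: below toxic threshold.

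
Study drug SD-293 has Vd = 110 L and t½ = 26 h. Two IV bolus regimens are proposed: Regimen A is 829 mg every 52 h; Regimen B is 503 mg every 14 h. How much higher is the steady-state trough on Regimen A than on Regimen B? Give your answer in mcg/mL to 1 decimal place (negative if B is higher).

Regimen A: f = (1/2)^(52/26) ≈ 0.2500; Cmin,ss = (829/110)·f/(1−f) ≈ 2.512 mcg/mL.
Regimen B: f = (1/2)^(14/26) ≈ 0.6885; Cmin,ss = (503/110)·f/(1−f) ≈ 10.107 mcg/mL.
Difference ≈ 2.512 − 10.107 ≈ -7.595 mcg/mL.

-7.6 mcg/mL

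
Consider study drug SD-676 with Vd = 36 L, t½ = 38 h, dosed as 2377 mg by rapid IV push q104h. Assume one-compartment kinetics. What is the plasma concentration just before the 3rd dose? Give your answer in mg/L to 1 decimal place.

f = (1/2)^(τ/t½) = (1/2)^(104/38) ≈ 0.1500.
C₀ = D/Vd = 2377/36 ≈ 66.028 mg/L.
Before the 3rd dose, 2 doses have been given. Superposition: Cmin = C₀·(f + f²).
≈ 66.028 × (0.1500 + 0.0225) ≈ 66.028 × 0.1725 ≈ 11.390 mg/L.

11.4 mg/L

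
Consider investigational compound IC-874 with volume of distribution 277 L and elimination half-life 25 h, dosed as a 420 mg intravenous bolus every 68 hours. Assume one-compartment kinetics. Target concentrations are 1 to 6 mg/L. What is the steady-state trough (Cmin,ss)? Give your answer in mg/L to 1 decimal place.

Over one 68-h interval, 68/25 ≈ 2.72 half-lives elapse, leaving f ≈ 0.1518 of each dose.
Accumulation ratio R = 1/(1 − f) ≈ 1/0.8482 ≈ 1.1790.
Each bolus raises the concentration by D/Vd = 420/277 ≈ 1.516 mg/L.
Steady-state peak Cmax,ss = C₀·R ≈ 1.516 × 1.1790 ≈ 1.787 mg/L.
Steady-state trough Cmin,ss = Cmax,ss·f ≈ 1.787 × 0.1518 ≈ 0.271 mg/L.
Trough 0.3 mg/L vs MEC 1 mg/L: subtherapeutic.

0.3 mg/L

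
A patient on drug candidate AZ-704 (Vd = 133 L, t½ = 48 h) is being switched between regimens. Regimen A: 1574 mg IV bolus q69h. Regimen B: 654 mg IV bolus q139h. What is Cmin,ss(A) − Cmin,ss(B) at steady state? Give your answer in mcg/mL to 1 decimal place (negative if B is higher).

6.2 mcg/mL

Regimen A: f = (1/2)^(69/48) ≈ 0.3692; Cmin,ss = (1574/133)·f/(1−f) ≈ 6.927 mcg/mL.
Regimen B: f = (1/2)^(139/48) ≈ 0.1344; Cmin,ss = (654/133)·f/(1−f) ≈ 0.763 mcg/mL.
Difference ≈ 6.927 − 0.763 ≈ 6.164 mcg/mL.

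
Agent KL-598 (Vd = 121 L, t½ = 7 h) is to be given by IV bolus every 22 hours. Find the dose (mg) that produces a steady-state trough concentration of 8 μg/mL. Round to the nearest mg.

7582 mg

τ/t½ = 22/7 ≈ 3.1429, so f = (1/2)^(22/7) ≈ 0.113215.
Cmin,ss = (D/Vd)·f/(1−f), so D = Cmin,ss·Vd·(1−f)/f.
D = 8 × 121 × (1−f)/f ≈ 8 × 121 × 7.83275 ≈ 7582.10 mg.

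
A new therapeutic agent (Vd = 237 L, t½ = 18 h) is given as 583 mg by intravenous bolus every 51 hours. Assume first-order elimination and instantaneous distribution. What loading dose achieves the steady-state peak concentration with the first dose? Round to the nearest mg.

678 mg

f = (1/2)^(51/18) ≈ 0.140308; accumulation ratio R = 1/(1−f) ≈ 1.16321.
Loading dose to hit Cmax,ss on first dose: D_load = D_maint·R ≈ 583 × 1.16321 ≈ 678.15 mg.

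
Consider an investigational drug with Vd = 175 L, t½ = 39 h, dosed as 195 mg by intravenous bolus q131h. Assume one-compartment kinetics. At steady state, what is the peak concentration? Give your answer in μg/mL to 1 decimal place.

1.2 μg/mL

Over one 131-h interval, 131/39 ≈ 3.359 half-lives elapse, leaving f ≈ 0.0975 of each dose.
At steady state, accumulation factor R = 1/(1 − e^(−kτ)) ≈ 1.1080.
Each bolus raises the concentration by D/Vd = 195/175 ≈ 1.114 μg/mL.
Cmax,ss = C₀/(1 − f) ≈ 1.114/0.9025 ≈ 1.234 μg/mL.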